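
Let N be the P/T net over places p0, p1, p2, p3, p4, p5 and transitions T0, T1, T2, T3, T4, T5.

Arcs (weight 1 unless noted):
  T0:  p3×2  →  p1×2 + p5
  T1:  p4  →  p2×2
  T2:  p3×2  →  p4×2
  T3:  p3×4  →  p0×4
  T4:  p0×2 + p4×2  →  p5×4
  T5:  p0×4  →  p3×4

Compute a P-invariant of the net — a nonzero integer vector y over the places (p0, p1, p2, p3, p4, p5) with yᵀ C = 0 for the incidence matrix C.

y = (p0:2, p1:1, p2:1, p3:2, p4:2, p5:2)

Incidence matrix C (rows=places, cols=transitions):
       T0   T1   T2   T3   T4   T5
   p0   0    0    0    4   -2   -4
   p1   2    0    0    0    0    0
   p2   0    2    0    0    0    0
   p3  -2    0   -2   -4    0    4
   p4   0   -1    2    0   -2    0
   p5   1    0    0    0    4    0

Candidate y = [2, 1, 1, 2, 2, 2]; check y·C column-wise:
  col T0: 2·0 + 1·2 + 1·0 + 2·-2 + 2·0 + 2·1 = 0
  col T1: 2·0 + 1·0 + 1·2 + 2·0 + 2·-1 + 2·0 = 0
  col T2: 2·0 + 1·0 + 1·0 + 2·-2 + 2·2 + 2·0 = 0
  col T3: 2·4 + 1·0 + 1·0 + 2·-4 + 2·0 + 2·0 = 0
  col T4: 2·-2 + 1·0 + 1·0 + 2·0 + 2·-2 + 2·4 = 0
  col T5: 2·-4 + 1·0 + 1·0 + 2·4 + 2·0 + 2·0 = 0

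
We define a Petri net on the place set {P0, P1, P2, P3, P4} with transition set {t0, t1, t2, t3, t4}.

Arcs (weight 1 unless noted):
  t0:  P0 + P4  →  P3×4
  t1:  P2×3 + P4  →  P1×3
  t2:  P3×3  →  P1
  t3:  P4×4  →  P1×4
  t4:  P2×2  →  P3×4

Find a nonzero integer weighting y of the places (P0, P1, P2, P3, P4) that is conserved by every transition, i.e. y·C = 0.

y = (P0:1, P1:3, P2:2, P3:1, P4:3)

Incidence matrix C (rows=places, cols=transitions):
       t0   t1   t2   t3   t4
   P0  -1    0    0    0    0
   P1   0    3    1    4    0
   P2   0   -3    0    0   -2
   P3   4    0   -3    0    4
   P4  -1   -1    0   -4    0

Candidate y = [1, 3, 2, 1, 3]; check y·C column-wise:
  col t0: 1·-1 + 3·0 + 2·0 + 1·4 + 3·-1 = 0
  col t1: 1·0 + 3·3 + 2·-3 + 1·0 + 3·-1 = 0
  col t2: 1·0 + 3·1 + 2·0 + 1·-3 + 3·0 = 0
  col t3: 1·0 + 3·4 + 2·0 + 1·0 + 3·-4 = 0
  col t4: 1·0 + 3·0 + 2·-2 + 1·4 + 3·0 = 0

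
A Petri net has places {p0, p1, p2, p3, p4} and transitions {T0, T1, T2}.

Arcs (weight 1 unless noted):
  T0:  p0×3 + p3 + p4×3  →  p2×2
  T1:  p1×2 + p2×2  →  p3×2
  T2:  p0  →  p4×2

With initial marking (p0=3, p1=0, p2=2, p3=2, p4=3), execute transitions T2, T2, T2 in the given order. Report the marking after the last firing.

step 1: fire T2:  (p0=3, p1=0, p2=2, p3=2, p4=3) → (p0=2, p1=0, p2=2, p3=2, p4=5)
step 2: fire T2:  (p0=2, p1=0, p2=2, p3=2, p4=5) → (p0=1, p1=0, p2=2, p3=2, p4=7)
step 3: fire T2:  (p0=1, p1=0, p2=2, p3=2, p4=7) → (p0=0, p1=0, p2=2, p3=2, p4=9)

(p0=0, p1=0, p2=2, p3=2, p4=9)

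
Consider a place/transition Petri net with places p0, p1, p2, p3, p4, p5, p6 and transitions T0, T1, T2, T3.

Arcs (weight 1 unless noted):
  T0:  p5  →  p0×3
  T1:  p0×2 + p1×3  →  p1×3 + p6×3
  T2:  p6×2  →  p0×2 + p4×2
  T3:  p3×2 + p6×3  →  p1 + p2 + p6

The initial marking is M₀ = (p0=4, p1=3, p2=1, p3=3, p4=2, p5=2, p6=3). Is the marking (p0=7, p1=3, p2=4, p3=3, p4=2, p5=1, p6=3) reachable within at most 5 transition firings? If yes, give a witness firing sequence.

depth 0: 1 marking
depth 1: 5 markings reached so far
depth 2: 12 markings reached so far
depth 3: 22 markings reached so far
depth 4: 35 markings reached so far
depth 5: 50 markings reached so far
target is not among the 50 markings reachable within 5 steps

NO — not reachable within 5 firings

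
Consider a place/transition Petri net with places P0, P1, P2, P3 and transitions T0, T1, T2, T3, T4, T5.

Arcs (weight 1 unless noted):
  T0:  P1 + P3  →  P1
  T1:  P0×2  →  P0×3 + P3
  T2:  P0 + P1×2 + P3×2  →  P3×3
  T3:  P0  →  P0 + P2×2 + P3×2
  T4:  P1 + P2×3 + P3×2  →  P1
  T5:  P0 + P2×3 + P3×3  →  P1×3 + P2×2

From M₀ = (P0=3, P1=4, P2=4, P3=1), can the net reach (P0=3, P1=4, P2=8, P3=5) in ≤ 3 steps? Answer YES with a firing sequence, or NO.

YES — reachable via ⟨T3, T3⟩ (2 firings)

step 1: fire T3:  (P0=3, P1=4, P2=4, P3=1) → (P0=3, P1=4, P2=6, P3=3)
step 2: fire T3:  (P0=3, P1=4, P2=6, P3=3) → (P0=3, P1=4, P2=8, P3=5)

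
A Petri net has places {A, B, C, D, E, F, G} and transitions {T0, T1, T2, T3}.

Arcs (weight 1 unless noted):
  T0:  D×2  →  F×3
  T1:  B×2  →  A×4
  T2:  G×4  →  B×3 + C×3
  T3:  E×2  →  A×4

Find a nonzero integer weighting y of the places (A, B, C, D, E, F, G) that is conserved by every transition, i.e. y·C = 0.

Incidence matrix C (rows=places, cols=transitions):
       T0   T1   T2   T3
    A   0    4    0    4
    B   0   -2    3    0
    C   0    0    3    0
    D  -2    0    0    0
    E   0    0    0   -2
    F   3    0    0    0
    G   0    0   -4    0

Candidate y = [1, 2, -2, 0, 2, 0, 0]; check y·C column-wise:
  col T0: 1·0 + 2·0 + -2·0 + 0·-2 + 2·0 + 0·3 = 0
  col T1: 1·4 + 2·-2 + -2·0 + 2·0 = 0
  col T2: 1·0 + 2·3 + -2·3 + 2·0 + 0·-4 = 0
  col T3: 1·4 + 2·0 + -2·0 + 2·-2 = 0

y = (A:1, B:2, C:-2, D:0, E:2, F:0, G:0)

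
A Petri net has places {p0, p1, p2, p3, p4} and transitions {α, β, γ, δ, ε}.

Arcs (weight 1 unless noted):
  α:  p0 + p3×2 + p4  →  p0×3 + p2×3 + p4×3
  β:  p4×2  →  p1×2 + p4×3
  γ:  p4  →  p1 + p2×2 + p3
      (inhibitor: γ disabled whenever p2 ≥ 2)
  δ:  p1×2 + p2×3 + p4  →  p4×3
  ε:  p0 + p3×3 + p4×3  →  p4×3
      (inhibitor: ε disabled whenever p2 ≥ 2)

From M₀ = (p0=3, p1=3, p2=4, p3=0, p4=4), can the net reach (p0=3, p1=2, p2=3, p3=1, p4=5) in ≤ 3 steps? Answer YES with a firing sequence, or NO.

step 1: fire δ:  (p0=3, p1=3, p2=4, p3=0, p4=4) → (p0=3, p1=1, p2=1, p3=0, p4=6)
step 2: fire γ:  (p0=3, p1=1, p2=1, p3=0, p4=6) → (p0=3, p1=2, p2=3, p3=1, p4=5)

YES — reachable via ⟨δ, γ⟩ (2 firings)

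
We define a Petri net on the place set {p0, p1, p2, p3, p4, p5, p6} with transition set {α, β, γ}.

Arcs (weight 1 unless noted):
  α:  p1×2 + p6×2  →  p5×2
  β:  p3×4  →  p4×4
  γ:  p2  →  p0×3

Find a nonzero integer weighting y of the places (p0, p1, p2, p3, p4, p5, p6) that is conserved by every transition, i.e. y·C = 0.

Incidence matrix C (rows=places, cols=transitions):
        α    β    γ
   p0   0    0    3
   p1  -2    0    0
   p2   0    0   -1
   p3   0   -4    0
   p4   0    4    0
   p5   2    0    0
   p6  -2    0    0

Candidate y = [1, 0, 3, 0, 0, 0, 0]; check y·C column-wise:
  col α: 1·0 + 0·-2 + 3·0 + 0·2 + 0·-2 = 0
  col β: 1·0 + 3·0 + 0·-4 + 0·4 = 0
  col γ: 1·3 + 3·-1 = 0

y = (p0:1, p1:0, p2:3, p3:0, p4:0, p5:0, p6:0)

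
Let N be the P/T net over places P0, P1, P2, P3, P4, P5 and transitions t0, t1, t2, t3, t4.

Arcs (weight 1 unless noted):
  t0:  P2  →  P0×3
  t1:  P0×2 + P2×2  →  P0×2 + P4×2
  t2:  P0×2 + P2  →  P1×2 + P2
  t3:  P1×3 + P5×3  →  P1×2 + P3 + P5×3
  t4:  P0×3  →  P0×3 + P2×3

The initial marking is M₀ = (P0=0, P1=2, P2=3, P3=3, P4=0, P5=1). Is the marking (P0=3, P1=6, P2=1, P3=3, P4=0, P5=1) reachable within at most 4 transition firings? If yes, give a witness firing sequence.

NO — not reachable within 4 firings

depth 0: 1 marking
depth 1: 2 markings reached so far
depth 2: 6 markings reached so far
depth 3: 12 markings reached so far
depth 4: 23 markings reached so far
target is not among the 23 markings reachable within 4 steps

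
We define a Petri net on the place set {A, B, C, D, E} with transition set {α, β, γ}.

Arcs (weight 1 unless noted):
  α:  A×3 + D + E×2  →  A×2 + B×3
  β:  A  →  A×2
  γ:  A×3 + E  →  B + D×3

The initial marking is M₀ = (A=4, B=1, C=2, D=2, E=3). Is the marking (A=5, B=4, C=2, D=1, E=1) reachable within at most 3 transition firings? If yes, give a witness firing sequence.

step 1: fire α:  (A=4, B=1, C=2, D=2, E=3) → (A=3, B=4, C=2, D=1, E=1)
step 2: fire β:  (A=3, B=4, C=2, D=1, E=1) → (A=4, B=4, C=2, D=1, E=1)
step 3: fire β:  (A=4, B=4, C=2, D=1, E=1) → (A=5, B=4, C=2, D=1, E=1)

YES — reachable via ⟨α, β, β⟩ (3 firings)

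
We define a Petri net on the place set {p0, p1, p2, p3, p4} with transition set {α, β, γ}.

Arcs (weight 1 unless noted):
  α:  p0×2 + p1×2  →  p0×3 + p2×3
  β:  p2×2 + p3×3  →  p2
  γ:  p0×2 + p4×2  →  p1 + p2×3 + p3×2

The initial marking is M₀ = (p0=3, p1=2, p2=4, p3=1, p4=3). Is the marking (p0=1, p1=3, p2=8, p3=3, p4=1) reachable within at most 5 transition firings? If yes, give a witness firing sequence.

NO — not reachable within 5 firings

depth 0: 1 marking
depth 1: 3 markings reached so far
depth 2: 5 markings reached so far
depth 3: 6 markings reached so far
depth 4: 6 markings reached so far
(frontier empty at depth 4; search complete)
target is not among the 6 markings reachable within 5 steps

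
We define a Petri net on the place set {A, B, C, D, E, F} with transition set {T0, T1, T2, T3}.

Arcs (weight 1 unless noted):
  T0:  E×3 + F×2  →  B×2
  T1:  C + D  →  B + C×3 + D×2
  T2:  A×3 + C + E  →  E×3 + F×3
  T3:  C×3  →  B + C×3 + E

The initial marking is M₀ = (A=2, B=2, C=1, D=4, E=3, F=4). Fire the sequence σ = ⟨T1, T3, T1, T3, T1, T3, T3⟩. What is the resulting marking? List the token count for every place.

step 1: fire T1:  (A=2, B=2, C=1, D=4, E=3, F=4) → (A=2, B=3, C=3, D=5, E=3, F=4)
step 2: fire T3:  (A=2, B=3, C=3, D=5, E=3, F=4) → (A=2, B=4, C=3, D=5, E=4, F=4)
step 3: fire T1:  (A=2, B=4, C=3, D=5, E=4, F=4) → (A=2, B=5, C=5, D=6, E=4, F=4)
step 4: fire T3:  (A=2, B=5, C=5, D=6, E=4, F=4) → (A=2, B=6, C=5, D=6, E=5, F=4)
step 5: fire T1:  (A=2, B=6, C=5, D=6, E=5, F=4) → (A=2, B=7, C=7, D=7, E=5, F=4)
step 6: fire T3:  (A=2, B=7, C=7, D=7, E=5, F=4) → (A=2, B=8, C=7, D=7, E=6, F=4)
step 7: fire T3:  (A=2, B=8, C=7, D=7, E=6, F=4) → (A=2, B=9, C=7, D=7, E=7, F=4)

(A=2, B=9, C=7, D=7, E=7, F=4)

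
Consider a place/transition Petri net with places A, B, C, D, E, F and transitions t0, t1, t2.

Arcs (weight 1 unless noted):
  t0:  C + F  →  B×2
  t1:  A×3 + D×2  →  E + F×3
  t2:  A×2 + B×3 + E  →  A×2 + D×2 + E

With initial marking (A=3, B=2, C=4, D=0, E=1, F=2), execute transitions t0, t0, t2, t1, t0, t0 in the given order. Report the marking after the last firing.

step 1: fire t0:  (A=3, B=2, C=4, D=0, E=1, F=2) → (A=3, B=4, C=3, D=0, E=1, F=1)
step 2: fire t0:  (A=3, B=4, C=3, D=0, E=1, F=1) → (A=3, B=6, C=2, D=0, E=1, F=0)
step 3: fire t2:  (A=3, B=6, C=2, D=0, E=1, F=0) → (A=3, B=3, C=2, D=2, E=1, F=0)
step 4: fire t1:  (A=3, B=3, C=2, D=2, E=1, F=0) → (A=0, B=3, C=2, D=0, E=2, F=3)
step 5: fire t0:  (A=0, B=3, C=2, D=0, E=2, F=3) → (A=0, B=5, C=1, D=0, E=2, F=2)
step 6: fire t0:  (A=0, B=5, C=1, D=0, E=2, F=2) → (A=0, B=7, C=0, D=0, E=2, F=1)

(A=0, B=7, C=0, D=0, E=2, F=1)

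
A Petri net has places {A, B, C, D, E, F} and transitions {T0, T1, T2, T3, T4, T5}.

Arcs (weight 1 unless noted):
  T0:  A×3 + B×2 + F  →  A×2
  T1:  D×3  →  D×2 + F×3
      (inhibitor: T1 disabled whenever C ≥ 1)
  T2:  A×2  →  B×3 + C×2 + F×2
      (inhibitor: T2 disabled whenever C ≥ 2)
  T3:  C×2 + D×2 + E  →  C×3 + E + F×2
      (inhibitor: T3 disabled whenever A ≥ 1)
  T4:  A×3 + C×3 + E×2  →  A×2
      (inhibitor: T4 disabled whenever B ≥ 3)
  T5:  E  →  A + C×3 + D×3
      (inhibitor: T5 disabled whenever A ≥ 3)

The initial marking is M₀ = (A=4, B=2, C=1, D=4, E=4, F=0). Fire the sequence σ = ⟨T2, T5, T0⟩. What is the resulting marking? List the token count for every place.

(A=2, B=3, C=6, D=7, E=3, F=1)

step 1: fire T2:  (A=4, B=2, C=1, D=4, E=4, F=0) → (A=2, B=5, C=3, D=4, E=4, F=2)
step 2: fire T5:  (A=2, B=5, C=3, D=4, E=4, F=2) → (A=3, B=5, C=6, D=7, E=3, F=2)
step 3: fire T0:  (A=3, B=5, C=6, D=7, E=3, F=2) → (A=2, B=3, C=6, D=7, E=3, F=1)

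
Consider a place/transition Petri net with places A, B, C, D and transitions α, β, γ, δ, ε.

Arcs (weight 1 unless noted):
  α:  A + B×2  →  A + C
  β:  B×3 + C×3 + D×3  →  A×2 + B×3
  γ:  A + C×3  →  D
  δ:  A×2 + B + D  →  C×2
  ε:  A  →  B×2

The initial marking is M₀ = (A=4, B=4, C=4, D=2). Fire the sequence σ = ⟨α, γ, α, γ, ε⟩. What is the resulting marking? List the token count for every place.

(A=1, B=2, C=0, D=4)

step 1: fire α:  (A=4, B=4, C=4, D=2) → (A=4, B=2, C=5, D=2)
step 2: fire γ:  (A=4, B=2, C=5, D=2) → (A=3, B=2, C=2, D=3)
step 3: fire α:  (A=3, B=2, C=2, D=3) → (A=3, B=0, C=3, D=3)
step 4: fire γ:  (A=3, B=0, C=3, D=3) → (A=2, B=0, C=0, D=4)
step 5: fire ε:  (A=2, B=0, C=0, D=4) → (A=1, B=2, C=0, D=4)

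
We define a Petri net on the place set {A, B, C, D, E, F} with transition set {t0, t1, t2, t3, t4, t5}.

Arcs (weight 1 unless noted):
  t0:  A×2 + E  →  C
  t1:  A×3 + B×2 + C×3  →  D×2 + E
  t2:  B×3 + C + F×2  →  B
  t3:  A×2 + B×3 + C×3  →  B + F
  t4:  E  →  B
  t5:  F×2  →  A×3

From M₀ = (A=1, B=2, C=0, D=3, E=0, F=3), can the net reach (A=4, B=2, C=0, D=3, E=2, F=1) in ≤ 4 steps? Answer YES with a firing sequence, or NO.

NO — not reachable within 4 firings

depth 0: 1 marking
depth 1: 2 markings reached so far
depth 2: 2 markings reached so far
(frontier empty at depth 2; search complete)
target is not among the 2 markings reachable within 4 steps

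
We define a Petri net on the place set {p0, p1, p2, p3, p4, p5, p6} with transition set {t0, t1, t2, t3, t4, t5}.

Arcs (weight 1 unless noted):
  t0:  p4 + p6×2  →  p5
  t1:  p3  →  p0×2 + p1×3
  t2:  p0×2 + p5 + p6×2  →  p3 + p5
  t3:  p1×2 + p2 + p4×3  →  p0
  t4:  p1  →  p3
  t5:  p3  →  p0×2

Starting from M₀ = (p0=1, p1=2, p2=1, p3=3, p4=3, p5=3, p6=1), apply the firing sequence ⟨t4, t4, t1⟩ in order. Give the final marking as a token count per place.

(p0=3, p1=3, p2=1, p3=4, p4=3, p5=3, p6=1)

step 1: fire t4:  (p0=1, p1=2, p2=1, p3=3, p4=3, p5=3, p6=1) → (p0=1, p1=1, p2=1, p3=4, p4=3, p5=3, p6=1)
step 2: fire t4:  (p0=1, p1=1, p2=1, p3=4, p4=3, p5=3, p6=1) → (p0=1, p1=0, p2=1, p3=5, p4=3, p5=3, p6=1)
step 3: fire t1:  (p0=1, p1=0, p2=1, p3=5, p4=3, p5=3, p6=1) → (p0=3, p1=3, p2=1, p3=4, p4=3, p5=3, p6=1)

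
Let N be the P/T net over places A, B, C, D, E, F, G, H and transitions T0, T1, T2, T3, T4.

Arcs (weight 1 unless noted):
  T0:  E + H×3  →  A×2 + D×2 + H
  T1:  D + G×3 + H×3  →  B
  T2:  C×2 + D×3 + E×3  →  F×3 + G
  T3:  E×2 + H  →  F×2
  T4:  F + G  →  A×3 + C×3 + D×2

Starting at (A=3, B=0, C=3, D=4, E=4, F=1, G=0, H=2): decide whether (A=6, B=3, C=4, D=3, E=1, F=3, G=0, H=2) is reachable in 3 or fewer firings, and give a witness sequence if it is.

NO — not reachable within 3 firings

depth 0: 1 marking
depth 1: 3 markings reached so far
depth 2: 5 markings reached so far
depth 3: 5 markings reached so far
(frontier empty at depth 3; search complete)
target is not among the 5 markings reachable within 3 steps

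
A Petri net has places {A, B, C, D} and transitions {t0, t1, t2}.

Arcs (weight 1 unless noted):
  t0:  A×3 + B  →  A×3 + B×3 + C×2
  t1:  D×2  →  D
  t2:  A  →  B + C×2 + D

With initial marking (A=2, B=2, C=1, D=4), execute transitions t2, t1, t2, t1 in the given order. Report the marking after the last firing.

step 1: fire t2:  (A=2, B=2, C=1, D=4) → (A=1, B=3, C=3, D=5)
step 2: fire t1:  (A=1, B=3, C=3, D=5) → (A=1, B=3, C=3, D=4)
step 3: fire t2:  (A=1, B=3, C=3, D=4) → (A=0, B=4, C=5, D=5)
step 4: fire t1:  (A=0, B=4, C=5, D=5) → (A=0, B=4, C=5, D=4)

(A=0, B=4, C=5, D=4)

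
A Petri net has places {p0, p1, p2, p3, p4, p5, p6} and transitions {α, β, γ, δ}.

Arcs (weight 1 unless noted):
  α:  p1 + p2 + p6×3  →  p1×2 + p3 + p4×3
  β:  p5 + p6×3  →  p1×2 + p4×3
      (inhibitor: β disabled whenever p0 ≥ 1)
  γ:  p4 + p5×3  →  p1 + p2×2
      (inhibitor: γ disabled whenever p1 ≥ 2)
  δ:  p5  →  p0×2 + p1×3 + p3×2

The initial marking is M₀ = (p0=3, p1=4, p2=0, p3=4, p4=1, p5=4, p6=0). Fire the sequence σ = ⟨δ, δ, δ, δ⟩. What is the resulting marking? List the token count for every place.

step 1: fire δ:  (p0=3, p1=4, p2=0, p3=4, p4=1, p5=4, p6=0) → (p0=5, p1=7, p2=0, p3=6, p4=1, p5=3, p6=0)
step 2: fire δ:  (p0=5, p1=7, p2=0, p3=6, p4=1, p5=3, p6=0) → (p0=7, p1=10, p2=0, p3=8, p4=1, p5=2, p6=0)
step 3: fire δ:  (p0=7, p1=10, p2=0, p3=8, p4=1, p5=2, p6=0) → (p0=9, p1=13, p2=0, p3=10, p4=1, p5=1, p6=0)
step 4: fire δ:  (p0=9, p1=13, p2=0, p3=10, p4=1, p5=1, p6=0) → (p0=11, p1=16, p2=0, p3=12, p4=1, p5=0, p6=0)

(p0=11, p1=16, p2=0, p3=12, p4=1, p5=0, p6=0)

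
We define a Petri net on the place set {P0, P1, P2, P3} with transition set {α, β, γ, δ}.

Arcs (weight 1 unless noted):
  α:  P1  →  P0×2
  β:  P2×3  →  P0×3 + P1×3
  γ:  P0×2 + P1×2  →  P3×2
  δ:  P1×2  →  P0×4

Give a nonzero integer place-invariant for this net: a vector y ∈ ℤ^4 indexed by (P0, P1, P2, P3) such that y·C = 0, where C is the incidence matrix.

y = (P0:1, P1:2, P2:3, P3:3)

Incidence matrix C (rows=places, cols=transitions):
        α    β    γ    δ
   P0   2    3   -2    4
   P1  -1    3   -2   -2
   P2   0   -3    0    0
   P3   0    0    2    0

Candidate y = [1, 2, 3, 3]; check y·C column-wise:
  col α: 1·2 + 2·-1 + 3·0 + 3·0 = 0
  col β: 1·3 + 2·3 + 3·-3 + 3·0 = 0
  col γ: 1·-2 + 2·-2 + 3·0 + 3·2 = 0
  col δ: 1·4 + 2·-2 + 3·0 + 3·0 = 0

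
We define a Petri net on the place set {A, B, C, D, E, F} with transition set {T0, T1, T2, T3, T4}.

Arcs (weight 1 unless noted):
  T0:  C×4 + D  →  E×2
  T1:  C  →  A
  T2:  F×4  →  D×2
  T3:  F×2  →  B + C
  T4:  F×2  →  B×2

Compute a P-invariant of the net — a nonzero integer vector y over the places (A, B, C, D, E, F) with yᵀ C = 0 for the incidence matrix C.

Incidence matrix C (rows=places, cols=transitions):
       T0   T1   T2   T3   T4
    A   0    1    0    0    0
    B   0    0    0    1    2
    C  -4   -1    0    1    0
    D  -1    0    2    0    0
    E   2    0    0    0    0
    F   0    0   -4   -2   -2

Candidate y = [1, 1, 1, 2, 3, 1]; check y·C column-wise:
  col T0: 1·0 + 1·0 + 1·-4 + 2·-1 + 3·2 + 1·0 = 0
  col T1: 1·1 + 1·0 + 1·-1 + 2·0 + 3·0 + 1·0 = 0
  col T2: 1·0 + 1·0 + 1·0 + 2·2 + 3·0 + 1·-4 = 0
  col T3: 1·0 + 1·1 + 1·1 + 2·0 + 3·0 + 1·-2 = 0
  col T4: 1·0 + 1·2 + 1·0 + 2·0 + 3·0 + 1·-2 = 0

y = (A:1, B:1, C:1, D:2, E:3, F:1)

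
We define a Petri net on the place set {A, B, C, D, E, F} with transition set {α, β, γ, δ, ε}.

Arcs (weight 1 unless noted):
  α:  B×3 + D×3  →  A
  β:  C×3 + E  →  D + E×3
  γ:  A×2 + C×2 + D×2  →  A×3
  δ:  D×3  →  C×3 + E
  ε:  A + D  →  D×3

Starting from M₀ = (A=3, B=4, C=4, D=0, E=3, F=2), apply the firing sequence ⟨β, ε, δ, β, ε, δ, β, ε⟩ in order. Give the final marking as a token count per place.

step 1: fire β:  (A=3, B=4, C=4, D=0, E=3, F=2) → (A=3, B=4, C=1, D=1, E=5, F=2)
step 2: fire ε:  (A=3, B=4, C=1, D=1, E=5, F=2) → (A=2, B=4, C=1, D=3, E=5, F=2)
step 3: fire δ:  (A=2, B=4, C=1, D=3, E=5, F=2) → (A=2, B=4, C=4, D=0, E=6, F=2)
step 4: fire β:  (A=2, B=4, C=4, D=0, E=6, F=2) → (A=2, B=4, C=1, D=1, E=8, F=2)
step 5: fire ε:  (A=2, B=4, C=1, D=1, E=8, F=2) → (A=1, B=4, C=1, D=3, E=8, F=2)
step 6: fire δ:  (A=1, B=4, C=1, D=3, E=8, F=2) → (A=1, B=4, C=4, D=0, E=9, F=2)
step 7: fire β:  (A=1, B=4, C=4, D=0, E=9, F=2) → (A=1, B=4, C=1, D=1, E=11, F=2)
step 8: fire ε:  (A=1, B=4, C=1, D=1, E=11, F=2) → (A=0, B=4, C=1, D=3, E=11, F=2)

(A=0, B=4, C=1, D=3, E=11, F=2)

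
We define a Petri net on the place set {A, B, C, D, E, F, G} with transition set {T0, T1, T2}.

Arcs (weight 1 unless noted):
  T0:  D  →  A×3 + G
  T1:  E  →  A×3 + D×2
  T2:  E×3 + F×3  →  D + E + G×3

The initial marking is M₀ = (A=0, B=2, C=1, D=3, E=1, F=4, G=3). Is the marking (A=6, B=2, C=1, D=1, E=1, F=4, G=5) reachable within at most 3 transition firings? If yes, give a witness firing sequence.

step 1: fire T0:  (A=0, B=2, C=1, D=3, E=1, F=4, G=3) → (A=3, B=2, C=1, D=2, E=1, F=4, G=4)
step 2: fire T0:  (A=3, B=2, C=1, D=2, E=1, F=4, G=4) → (A=6, B=2, C=1, D=1, E=1, F=4, G=5)

YES — reachable via ⟨T0, T0⟩ (2 firings)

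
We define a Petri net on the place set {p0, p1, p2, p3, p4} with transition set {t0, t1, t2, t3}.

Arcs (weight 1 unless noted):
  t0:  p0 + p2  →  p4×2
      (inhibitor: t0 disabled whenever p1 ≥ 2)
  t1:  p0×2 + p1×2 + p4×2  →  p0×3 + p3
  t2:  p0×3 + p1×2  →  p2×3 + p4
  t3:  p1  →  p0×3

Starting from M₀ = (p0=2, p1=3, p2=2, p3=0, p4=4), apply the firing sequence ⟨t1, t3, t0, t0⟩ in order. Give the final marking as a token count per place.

(p0=4, p1=0, p2=0, p3=1, p4=6)

step 1: fire t1:  (p0=2, p1=3, p2=2, p3=0, p4=4) → (p0=3, p1=1, p2=2, p3=1, p4=2)
step 2: fire t3:  (p0=3, p1=1, p2=2, p3=1, p4=2) → (p0=6, p1=0, p2=2, p3=1, p4=2)
step 3: fire t0:  (p0=6, p1=0, p2=2, p3=1, p4=2) → (p0=5, p1=0, p2=1, p3=1, p4=4)
step 4: fire t0:  (p0=5, p1=0, p2=1, p3=1, p4=4) → (p0=4, p1=0, p2=0, p3=1, p4=6)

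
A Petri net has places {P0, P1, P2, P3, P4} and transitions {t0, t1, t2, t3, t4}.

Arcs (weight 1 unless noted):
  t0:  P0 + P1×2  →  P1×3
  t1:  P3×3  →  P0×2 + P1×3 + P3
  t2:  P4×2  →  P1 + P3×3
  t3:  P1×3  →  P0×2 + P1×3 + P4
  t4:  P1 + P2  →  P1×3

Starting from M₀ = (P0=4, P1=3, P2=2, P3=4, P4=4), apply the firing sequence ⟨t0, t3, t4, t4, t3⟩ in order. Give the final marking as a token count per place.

step 1: fire t0:  (P0=4, P1=3, P2=2, P3=4, P4=4) → (P0=3, P1=4, P2=2, P3=4, P4=4)
step 2: fire t3:  (P0=3, P1=4, P2=2, P3=4, P4=4) → (P0=5, P1=4, P2=2, P3=4, P4=5)
step 3: fire t4:  (P0=5, P1=4, P2=2, P3=4, P4=5) → (P0=5, P1=6, P2=1, P3=4, P4=5)
step 4: fire t4:  (P0=5, P1=6, P2=1, P3=4, P4=5) → (P0=5, P1=8, P2=0, P3=4, P4=5)
step 5: fire t3:  (P0=5, P1=8, P2=0, P3=4, P4=5) → (P0=7, P1=8, P2=0, P3=4, P4=6)

(P0=7, P1=8, P2=0, P3=4, P4=6)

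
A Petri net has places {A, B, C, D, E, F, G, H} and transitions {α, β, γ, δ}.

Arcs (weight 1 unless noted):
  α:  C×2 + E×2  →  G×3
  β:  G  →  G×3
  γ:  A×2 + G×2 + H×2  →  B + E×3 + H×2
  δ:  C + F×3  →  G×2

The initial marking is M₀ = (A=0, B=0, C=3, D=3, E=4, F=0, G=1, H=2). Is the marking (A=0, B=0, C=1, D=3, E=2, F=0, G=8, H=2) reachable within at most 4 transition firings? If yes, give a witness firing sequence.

YES — reachable via ⟨α, β, β⟩ (3 firings)

step 1: fire α:  (A=0, B=0, C=3, D=3, E=4, F=0, G=1, H=2) → (A=0, B=0, C=1, D=3, E=2, F=0, G=4, H=2)
step 2: fire β:  (A=0, B=0, C=1, D=3, E=2, F=0, G=4, H=2) → (A=0, B=0, C=1, D=3, E=2, F=0, G=6, H=2)
step 3: fire β:  (A=0, B=0, C=1, D=3, E=2, F=0, G=6, H=2) → (A=0, B=0, C=1, D=3, E=2, F=0, G=8, H=2)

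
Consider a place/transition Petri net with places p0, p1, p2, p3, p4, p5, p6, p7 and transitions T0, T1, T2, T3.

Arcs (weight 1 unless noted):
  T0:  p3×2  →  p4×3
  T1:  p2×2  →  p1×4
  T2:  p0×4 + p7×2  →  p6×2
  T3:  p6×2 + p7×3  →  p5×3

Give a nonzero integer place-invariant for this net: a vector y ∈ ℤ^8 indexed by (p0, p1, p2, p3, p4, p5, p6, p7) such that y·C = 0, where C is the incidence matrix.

y = (p0:0, p1:1, p2:2, p3:0, p4:0, p5:0, p6:0, p7:0)

Incidence matrix C (rows=places, cols=transitions):
       T0   T1   T2   T3
   p0   0    0   -4    0
   p1   0    4    0    0
   p2   0   -2    0    0
   p3  -2    0    0    0
   p4   3    0    0    0
   p5   0    0    0    3
   p6   0    0    2   -2
   p7   0    0   -2   -3

Candidate y = [0, 1, 2, 0, 0, 0, 0, 0]; check y·C column-wise:
  col T0: 1·0 + 2·0 + 0·-2 + 0·3 = 0
  col T1: 1·4 + 2·-2 = 0
  col T2: 0·-4 + 1·0 + 2·0 + 0·2 + 0·-2 = 0
  col T3: 1·0 + 2·0 + 0·3 + 0·-2 + 0·-3 = 0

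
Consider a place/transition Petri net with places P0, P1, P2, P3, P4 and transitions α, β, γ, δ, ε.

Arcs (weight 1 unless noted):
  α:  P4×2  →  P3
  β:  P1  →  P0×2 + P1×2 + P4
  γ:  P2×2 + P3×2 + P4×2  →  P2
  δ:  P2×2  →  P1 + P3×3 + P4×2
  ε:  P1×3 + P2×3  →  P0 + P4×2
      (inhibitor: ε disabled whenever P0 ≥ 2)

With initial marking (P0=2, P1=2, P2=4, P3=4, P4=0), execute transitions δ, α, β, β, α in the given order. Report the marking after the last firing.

(P0=6, P1=5, P2=2, P3=9, P4=0)

step 1: fire δ:  (P0=2, P1=2, P2=4, P3=4, P4=0) → (P0=2, P1=3, P2=2, P3=7, P4=2)
step 2: fire α:  (P0=2, P1=3, P2=2, P3=7, P4=2) → (P0=2, P1=3, P2=2, P3=8, P4=0)
step 3: fire β:  (P0=2, P1=3, P2=2, P3=8, P4=0) → (P0=4, P1=4, P2=2, P3=8, P4=1)
step 4: fire β:  (P0=4, P1=4, P2=2, P3=8, P4=1) → (P0=6, P1=5, P2=2, P3=8, P4=2)
step 5: fire α:  (P0=6, P1=5, P2=2, P3=8, P4=2) → (P0=6, P1=5, P2=2, P3=9, P4=0)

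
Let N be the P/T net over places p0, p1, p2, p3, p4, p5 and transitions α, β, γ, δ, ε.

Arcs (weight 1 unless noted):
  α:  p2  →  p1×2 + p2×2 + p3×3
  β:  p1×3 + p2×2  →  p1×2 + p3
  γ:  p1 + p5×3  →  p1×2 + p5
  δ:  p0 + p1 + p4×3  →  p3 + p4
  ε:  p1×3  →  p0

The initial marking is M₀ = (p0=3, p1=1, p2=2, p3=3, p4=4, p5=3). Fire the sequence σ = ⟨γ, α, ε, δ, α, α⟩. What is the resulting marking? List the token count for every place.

(p0=3, p1=4, p2=5, p3=13, p4=2, p5=1)

step 1: fire γ:  (p0=3, p1=1, p2=2, p3=3, p4=4, p5=3) → (p0=3, p1=2, p2=2, p3=3, p4=4, p5=1)
step 2: fire α:  (p0=3, p1=2, p2=2, p3=3, p4=4, p5=1) → (p0=3, p1=4, p2=3, p3=6, p4=4, p5=1)
step 3: fire ε:  (p0=3, p1=4, p2=3, p3=6, p4=4, p5=1) → (p0=4, p1=1, p2=3, p3=6, p4=4, p5=1)
step 4: fire δ:  (p0=4, p1=1, p2=3, p3=6, p4=4, p5=1) → (p0=3, p1=0, p2=3, p3=7, p4=2, p5=1)
step 5: fire α:  (p0=3, p1=0, p2=3, p3=7, p4=2, p5=1) → (p0=3, p1=2, p2=4, p3=10, p4=2, p5=1)
step 6: fire α:  (p0=3, p1=2, p2=4, p3=10, p4=2, p5=1) → (p0=3, p1=4, p2=5, p3=13, p4=2, p5=1)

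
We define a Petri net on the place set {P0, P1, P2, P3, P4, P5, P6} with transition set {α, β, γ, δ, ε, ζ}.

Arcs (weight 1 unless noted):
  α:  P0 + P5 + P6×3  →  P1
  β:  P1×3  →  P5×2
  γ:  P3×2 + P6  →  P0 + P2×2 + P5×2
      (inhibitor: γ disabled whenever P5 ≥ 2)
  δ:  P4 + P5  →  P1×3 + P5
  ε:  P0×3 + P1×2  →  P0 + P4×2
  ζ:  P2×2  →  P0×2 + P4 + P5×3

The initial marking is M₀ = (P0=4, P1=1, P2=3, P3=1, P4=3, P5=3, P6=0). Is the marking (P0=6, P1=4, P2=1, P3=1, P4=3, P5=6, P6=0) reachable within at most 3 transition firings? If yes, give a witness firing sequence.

step 1: fire δ:  (P0=4, P1=1, P2=3, P3=1, P4=3, P5=3, P6=0) → (P0=4, P1=4, P2=3, P3=1, P4=2, P5=3, P6=0)
step 2: fire ζ:  (P0=4, P1=4, P2=3, P3=1, P4=2, P5=3, P6=0) → (P0=6, P1=4, P2=1, P3=1, P4=3, P5=6, P6=0)

YES — reachable via ⟨δ, ζ⟩ (2 firings)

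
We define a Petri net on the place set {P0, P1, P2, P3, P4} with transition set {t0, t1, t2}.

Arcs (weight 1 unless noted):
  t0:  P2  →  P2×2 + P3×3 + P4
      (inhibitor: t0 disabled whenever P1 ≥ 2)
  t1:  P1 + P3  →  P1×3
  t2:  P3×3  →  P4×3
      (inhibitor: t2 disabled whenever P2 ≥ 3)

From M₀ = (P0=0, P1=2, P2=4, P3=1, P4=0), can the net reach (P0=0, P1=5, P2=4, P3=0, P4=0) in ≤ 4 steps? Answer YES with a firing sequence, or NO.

NO — not reachable within 4 firings

depth 0: 1 marking
depth 1: 2 markings reached so far
depth 2: 2 markings reached so far
(frontier empty at depth 2; search complete)
target is not among the 2 markings reachable within 4 steps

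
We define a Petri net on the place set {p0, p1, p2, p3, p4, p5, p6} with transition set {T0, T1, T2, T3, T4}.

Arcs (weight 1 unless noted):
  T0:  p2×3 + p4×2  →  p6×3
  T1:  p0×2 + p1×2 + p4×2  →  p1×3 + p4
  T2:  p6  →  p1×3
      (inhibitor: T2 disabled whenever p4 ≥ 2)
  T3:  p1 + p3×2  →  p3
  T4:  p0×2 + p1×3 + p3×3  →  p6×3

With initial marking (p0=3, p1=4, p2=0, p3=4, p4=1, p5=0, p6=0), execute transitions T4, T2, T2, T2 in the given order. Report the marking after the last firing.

step 1: fire T4:  (p0=3, p1=4, p2=0, p3=4, p4=1, p5=0, p6=0) → (p0=1, p1=1, p2=0, p3=1, p4=1, p5=0, p6=3)
step 2: fire T2:  (p0=1, p1=1, p2=0, p3=1, p4=1, p5=0, p6=3) → (p0=1, p1=4, p2=0, p3=1, p4=1, p5=0, p6=2)
step 3: fire T2:  (p0=1, p1=4, p2=0, p3=1, p4=1, p5=0, p6=2) → (p0=1, p1=7, p2=0, p3=1, p4=1, p5=0, p6=1)
step 4: fire T2:  (p0=1, p1=7, p2=0, p3=1, p4=1, p5=0, p6=1) → (p0=1, p1=10, p2=0, p3=1, p4=1, p5=0, p6=0)

(p0=1, p1=10, p2=0, p3=1, p4=1, p5=0, p6=0)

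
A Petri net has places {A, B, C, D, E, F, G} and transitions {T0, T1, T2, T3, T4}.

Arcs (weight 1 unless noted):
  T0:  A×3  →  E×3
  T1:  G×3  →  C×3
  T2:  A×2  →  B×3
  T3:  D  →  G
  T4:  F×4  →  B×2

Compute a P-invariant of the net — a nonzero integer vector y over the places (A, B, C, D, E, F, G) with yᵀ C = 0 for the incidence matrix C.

Incidence matrix C (rows=places, cols=transitions):
       T0   T1   T2   T3   T4
    A  -3    0   -2    0    0
    B   0    0    3    0    2
    C   0    3    0    0    0
    D   0    0    0   -1    0
    E   3    0    0    0    0
    F   0    0    0    0   -4
    G   0   -3    0    1    0

Candidate y = [3, 2, 0, 0, 3, 1, 0]; check y·C column-wise:
  col T0: 3·-3 + 2·0 + 3·3 + 1·0 = 0
  col T1: 3·0 + 2·0 + 0·3 + 3·0 + 1·0 + 0·-3 = 0
  col T2: 3·-2 + 2·3 + 3·0 + 1·0 = 0
  col T3: 3·0 + 2·0 + 0·-1 + 3·0 + 1·0 + 0·1 = 0
  col T4: 3·0 + 2·2 + 3·0 + 1·-4 = 0

y = (A:3, B:2, C:0, D:0, E:3, F:1, G:0)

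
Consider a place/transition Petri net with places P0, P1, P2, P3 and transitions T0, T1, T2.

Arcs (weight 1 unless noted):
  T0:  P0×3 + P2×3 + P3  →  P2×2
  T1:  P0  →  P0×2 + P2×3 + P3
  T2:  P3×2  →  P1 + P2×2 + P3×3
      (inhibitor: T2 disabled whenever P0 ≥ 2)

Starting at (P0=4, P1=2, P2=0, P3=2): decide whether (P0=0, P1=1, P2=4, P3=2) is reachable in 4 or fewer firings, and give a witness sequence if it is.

NO — not reachable within 4 firings

depth 0: 1 marking
depth 1: 2 markings reached so far
depth 2: 4 markings reached so far
depth 3: 6 markings reached so far
depth 4: 9 markings reached so far
target is not among the 9 markings reachable within 4 steps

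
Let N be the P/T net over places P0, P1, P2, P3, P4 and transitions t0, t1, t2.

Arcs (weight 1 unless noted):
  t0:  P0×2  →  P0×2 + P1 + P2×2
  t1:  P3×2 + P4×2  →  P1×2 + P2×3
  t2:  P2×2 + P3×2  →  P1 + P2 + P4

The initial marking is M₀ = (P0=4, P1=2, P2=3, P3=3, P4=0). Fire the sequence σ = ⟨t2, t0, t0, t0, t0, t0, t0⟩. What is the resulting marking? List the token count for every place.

step 1: fire t2:  (P0=4, P1=2, P2=3, P3=3, P4=0) → (P0=4, P1=3, P2=2, P3=1, P4=1)
step 2: fire t0:  (P0=4, P1=3, P2=2, P3=1, P4=1) → (P0=4, P1=4, P2=4, P3=1, P4=1)
step 3: fire t0:  (P0=4, P1=4, P2=4, P3=1, P4=1) → (P0=4, P1=5, P2=6, P3=1, P4=1)
step 4: fire t0:  (P0=4, P1=5, P2=6, P3=1, P4=1) → (P0=4, P1=6, P2=8, P3=1, P4=1)
step 5: fire t0:  (P0=4, P1=6, P2=8, P3=1, P4=1) → (P0=4, P1=7, P2=10, P3=1, P4=1)
step 6: fire t0:  (P0=4, P1=7, P2=10, P3=1, P4=1) → (P0=4, P1=8, P2=12, P3=1, P4=1)
step 7: fire t0:  (P0=4, P1=8, P2=12, P3=1, P4=1) → (P0=4, P1=9, P2=14, P3=1, P4=1)

(P0=4, P1=9, P2=14, P3=1, P4=1)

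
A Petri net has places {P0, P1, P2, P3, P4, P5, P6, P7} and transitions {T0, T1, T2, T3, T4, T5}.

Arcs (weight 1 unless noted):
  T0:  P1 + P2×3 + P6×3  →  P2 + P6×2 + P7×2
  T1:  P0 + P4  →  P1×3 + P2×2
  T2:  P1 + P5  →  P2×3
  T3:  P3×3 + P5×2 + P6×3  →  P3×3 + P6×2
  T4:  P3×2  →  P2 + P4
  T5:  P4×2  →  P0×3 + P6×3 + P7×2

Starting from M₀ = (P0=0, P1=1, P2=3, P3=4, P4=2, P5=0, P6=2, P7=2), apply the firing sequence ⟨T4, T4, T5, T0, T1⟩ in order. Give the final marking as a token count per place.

(P0=2, P1=3, P2=5, P3=0, P4=1, P5=0, P6=4, P7=6)

step 1: fire T4:  (P0=0, P1=1, P2=3, P3=4, P4=2, P5=0, P6=2, P7=2) → (P0=0, P1=1, P2=4, P3=2, P4=3, P5=0, P6=2, P7=2)
step 2: fire T4:  (P0=0, P1=1, P2=4, P3=2, P4=3, P5=0, P6=2, P7=2) → (P0=0, P1=1, P2=5, P3=0, P4=4, P5=0, P6=2, P7=2)
step 3: fire T5:  (P0=0, P1=1, P2=5, P3=0, P4=4, P5=0, P6=2, P7=2) → (P0=3, P1=1, P2=5, P3=0, P4=2, P5=0, P6=5, P7=4)
step 4: fire T0:  (P0=3, P1=1, P2=5, P3=0, P4=2, P5=0, P6=5, P7=4) → (P0=3, P1=0, P2=3, P3=0, P4=2, P5=0, P6=4, P7=6)
step 5: fire T1:  (P0=3, P1=0, P2=3, P3=0, P4=2, P5=0, P6=4, P7=6) → (P0=2, P1=3, P2=5, P3=0, P4=1, P5=0, P6=4, P7=6)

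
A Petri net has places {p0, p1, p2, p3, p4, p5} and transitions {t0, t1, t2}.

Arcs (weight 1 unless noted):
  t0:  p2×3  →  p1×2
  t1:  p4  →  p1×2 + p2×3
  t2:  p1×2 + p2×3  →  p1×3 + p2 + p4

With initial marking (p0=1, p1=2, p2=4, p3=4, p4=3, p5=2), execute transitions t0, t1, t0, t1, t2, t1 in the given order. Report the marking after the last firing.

step 1: fire t0:  (p0=1, p1=2, p2=4, p3=4, p4=3, p5=2) → (p0=1, p1=4, p2=1, p3=4, p4=3, p5=2)
step 2: fire t1:  (p0=1, p1=4, p2=1, p3=4, p4=3, p5=2) → (p0=1, p1=6, p2=4, p3=4, p4=2, p5=2)
step 3: fire t0:  (p0=1, p1=6, p2=4, p3=4, p4=2, p5=2) → (p0=1, p1=8, p2=1, p3=4, p4=2, p5=2)
step 4: fire t1:  (p0=1, p1=8, p2=1, p3=4, p4=2, p5=2) → (p0=1, p1=10, p2=4, p3=4, p4=1, p5=2)
step 5: fire t2:  (p0=1, p1=10, p2=4, p3=4, p4=1, p5=2) → (p0=1, p1=11, p2=2, p3=4, p4=2, p5=2)
step 6: fire t1:  (p0=1, p1=11, p2=2, p3=4, p4=2, p5=2) → (p0=1, p1=13, p2=5, p3=4, p4=1, p5=2)

(p0=1, p1=13, p2=5, p3=4, p4=1, p5=2)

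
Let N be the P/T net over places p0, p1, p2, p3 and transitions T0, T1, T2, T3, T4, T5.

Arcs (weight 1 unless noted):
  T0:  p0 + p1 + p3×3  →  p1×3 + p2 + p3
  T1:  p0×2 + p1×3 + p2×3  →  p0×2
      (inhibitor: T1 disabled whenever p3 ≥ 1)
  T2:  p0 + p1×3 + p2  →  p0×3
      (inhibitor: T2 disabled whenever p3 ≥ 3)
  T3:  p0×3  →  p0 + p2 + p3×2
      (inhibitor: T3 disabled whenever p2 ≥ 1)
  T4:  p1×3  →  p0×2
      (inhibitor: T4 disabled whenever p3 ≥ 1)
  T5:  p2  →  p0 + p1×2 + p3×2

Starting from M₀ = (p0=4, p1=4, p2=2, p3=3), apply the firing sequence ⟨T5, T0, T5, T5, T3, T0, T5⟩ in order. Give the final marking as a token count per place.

(p0=4, p1=16, p2=1, p3=9)

step 1: fire T5:  (p0=4, p1=4, p2=2, p3=3) → (p0=5, p1=6, p2=1, p3=5)
step 2: fire T0:  (p0=5, p1=6, p2=1, p3=5) → (p0=4, p1=8, p2=2, p3=3)
step 3: fire T5:  (p0=4, p1=8, p2=2, p3=3) → (p0=5, p1=10, p2=1, p3=5)
step 4: fire T5:  (p0=5, p1=10, p2=1, p3=5) → (p0=6, p1=12, p2=0, p3=7)
step 5: fire T3:  (p0=6, p1=12, p2=0, p3=7) → (p0=4, p1=12, p2=1, p3=9)
step 6: fire T0:  (p0=4, p1=12, p2=1, p3=9) → (p0=3, p1=14, p2=2, p3=7)
step 7: fire T5:  (p0=3, p1=14, p2=2, p3=7) → (p0=4, p1=16, p2=1, p3=9)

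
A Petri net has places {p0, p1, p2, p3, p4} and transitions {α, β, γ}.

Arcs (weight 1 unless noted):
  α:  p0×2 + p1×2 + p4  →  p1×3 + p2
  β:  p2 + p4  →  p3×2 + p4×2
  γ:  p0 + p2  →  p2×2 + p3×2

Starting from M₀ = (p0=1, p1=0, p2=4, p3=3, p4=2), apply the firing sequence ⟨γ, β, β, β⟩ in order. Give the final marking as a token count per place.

(p0=0, p1=0, p2=2, p3=11, p4=5)

step 1: fire γ:  (p0=1, p1=0, p2=4, p3=3, p4=2) → (p0=0, p1=0, p2=5, p3=5, p4=2)
step 2: fire β:  (p0=0, p1=0, p2=5, p3=5, p4=2) → (p0=0, p1=0, p2=4, p3=7, p4=3)
step 3: fire β:  (p0=0, p1=0, p2=4, p3=7, p4=3) → (p0=0, p1=0, p2=3, p3=9, p4=4)
step 4: fire β:  (p0=0, p1=0, p2=3, p3=9, p4=4) → (p0=0, p1=0, p2=2, p3=11, p4=5)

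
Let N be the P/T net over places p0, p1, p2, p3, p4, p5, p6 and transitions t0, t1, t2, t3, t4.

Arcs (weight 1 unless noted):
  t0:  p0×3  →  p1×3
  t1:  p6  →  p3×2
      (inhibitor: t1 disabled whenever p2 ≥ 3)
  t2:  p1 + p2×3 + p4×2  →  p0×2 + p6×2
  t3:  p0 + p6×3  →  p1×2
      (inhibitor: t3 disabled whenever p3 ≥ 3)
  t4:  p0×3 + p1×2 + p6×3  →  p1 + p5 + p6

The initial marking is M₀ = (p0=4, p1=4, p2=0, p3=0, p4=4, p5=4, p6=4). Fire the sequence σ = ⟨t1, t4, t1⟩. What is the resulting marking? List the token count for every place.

(p0=1, p1=3, p2=0, p3=4, p4=4, p5=5, p6=0)

step 1: fire t1:  (p0=4, p1=4, p2=0, p3=0, p4=4, p5=4, p6=4) → (p0=4, p1=4, p2=0, p3=2, p4=4, p5=4, p6=3)
step 2: fire t4:  (p0=4, p1=4, p2=0, p3=2, p4=4, p5=4, p6=3) → (p0=1, p1=3, p2=0, p3=2, p4=4, p5=5, p6=1)
step 3: fire t1:  (p0=1, p1=3, p2=0, p3=2, p4=4, p5=5, p6=1) → (p0=1, p1=3, p2=0, p3=4, p4=4, p5=5, p6=0)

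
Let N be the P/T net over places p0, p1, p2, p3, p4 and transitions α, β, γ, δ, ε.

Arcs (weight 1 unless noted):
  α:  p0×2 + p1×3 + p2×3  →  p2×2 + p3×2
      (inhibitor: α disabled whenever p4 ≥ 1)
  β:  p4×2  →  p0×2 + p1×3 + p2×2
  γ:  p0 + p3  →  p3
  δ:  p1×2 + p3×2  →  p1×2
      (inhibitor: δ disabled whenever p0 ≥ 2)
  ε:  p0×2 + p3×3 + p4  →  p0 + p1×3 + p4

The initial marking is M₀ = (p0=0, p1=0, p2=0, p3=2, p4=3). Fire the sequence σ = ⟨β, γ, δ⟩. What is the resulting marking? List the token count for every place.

(p0=1, p1=3, p2=2, p3=0, p4=1)

step 1: fire β:  (p0=0, p1=0, p2=0, p3=2, p4=3) → (p0=2, p1=3, p2=2, p3=2, p4=1)
step 2: fire γ:  (p0=2, p1=3, p2=2, p3=2, p4=1) → (p0=1, p1=3, p2=2, p3=2, p4=1)
step 3: fire δ:  (p0=1, p1=3, p2=2, p3=2, p4=1) → (p0=1, p1=3, p2=2, p3=0, p4=1)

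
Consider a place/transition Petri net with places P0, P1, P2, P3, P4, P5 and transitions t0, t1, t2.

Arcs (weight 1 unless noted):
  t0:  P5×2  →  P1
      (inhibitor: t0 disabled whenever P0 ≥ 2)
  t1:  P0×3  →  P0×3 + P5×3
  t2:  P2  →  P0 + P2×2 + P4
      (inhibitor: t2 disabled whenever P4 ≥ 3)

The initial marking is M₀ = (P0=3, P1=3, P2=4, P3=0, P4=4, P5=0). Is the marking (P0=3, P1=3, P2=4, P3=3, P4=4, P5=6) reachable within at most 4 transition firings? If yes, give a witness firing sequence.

depth 0: 1 marking
depth 1: 2 markings reached so far
depth 2: 3 markings reached so far
depth 3: 4 markings reached so far
depth 4: 5 markings reached so far
target is not among the 5 markings reachable within 4 steps

NO — not reachable within 4 firings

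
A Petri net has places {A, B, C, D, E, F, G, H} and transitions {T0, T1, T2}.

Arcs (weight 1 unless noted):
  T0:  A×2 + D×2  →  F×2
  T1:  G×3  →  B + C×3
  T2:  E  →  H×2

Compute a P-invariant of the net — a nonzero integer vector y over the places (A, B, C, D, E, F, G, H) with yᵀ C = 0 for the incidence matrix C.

y = (A:0, B:3, C:-1, D:0, E:0, F:0, G:0, H:0)

Incidence matrix C (rows=places, cols=transitions):
       T0   T1   T2
    A  -2    0    0
    B   0    1    0
    C   0    3    0
    D  -2    0    0
    E   0    0   -1
    F   2    0    0
    G   0   -3    0
    H   0    0    2

Candidate y = [0, 3, -1, 0, 0, 0, 0, 0]; check y·C column-wise:
  col T0: 0·-2 + 3·0 + -1·0 + 0·-2 + 0·2 = 0
  col T1: 3·1 + -1·3 + 0·-3 = 0
  col T2: 3·0 + -1·0 + 0·-1 + 0·2 = 0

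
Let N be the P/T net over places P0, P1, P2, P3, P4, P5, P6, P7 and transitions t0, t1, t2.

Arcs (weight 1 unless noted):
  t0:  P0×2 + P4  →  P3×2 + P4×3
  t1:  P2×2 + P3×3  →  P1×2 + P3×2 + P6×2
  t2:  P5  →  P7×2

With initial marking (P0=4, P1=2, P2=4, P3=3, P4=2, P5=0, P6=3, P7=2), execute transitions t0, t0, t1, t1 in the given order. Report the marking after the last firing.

(P0=0, P1=6, P2=0, P3=5, P4=6, P5=0, P6=7, P7=2)

step 1: fire t0:  (P0=4, P1=2, P2=4, P3=3, P4=2, P5=0, P6=3, P7=2) → (P0=2, P1=2, P2=4, P3=5, P4=4, P5=0, P6=3, P7=2)
step 2: fire t0:  (P0=2, P1=2, P2=4, P3=5, P4=4, P5=0, P6=3, P7=2) → (P0=0, P1=2, P2=4, P3=7, P4=6, P5=0, P6=3, P7=2)
step 3: fire t1:  (P0=0, P1=2, P2=4, P3=7, P4=6, P5=0, P6=3, P7=2) → (P0=0, P1=4, P2=2, P3=6, P4=6, P5=0, P6=5, P7=2)
step 4: fire t1:  (P0=0, P1=4, P2=2, P3=6, P4=6, P5=0, P6=5, P7=2) → (P0=0, P1=6, P2=0, P3=5, P4=6, P5=0, P6=7, P7=2)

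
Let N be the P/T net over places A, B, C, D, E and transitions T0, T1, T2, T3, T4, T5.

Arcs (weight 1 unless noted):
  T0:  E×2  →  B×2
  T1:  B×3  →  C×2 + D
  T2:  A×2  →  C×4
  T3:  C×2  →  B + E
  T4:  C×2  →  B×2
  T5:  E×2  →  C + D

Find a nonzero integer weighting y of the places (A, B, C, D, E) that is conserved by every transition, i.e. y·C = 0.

y = (A:2, B:1, C:1, D:1, E:1)

Incidence matrix C (rows=places, cols=transitions):
       T0   T1   T2   T3   T4   T5
    A   0    0   -2    0    0    0
    B   2   -3    0    1    2    0
    C   0    2    4   -2   -2    1
    D   0    1    0    0    0    1
    E  -2    0    0    1    0   -2

Candidate y = [2, 1, 1, 1, 1]; check y·C column-wise:
  col T0: 2·0 + 1·2 + 1·0 + 1·0 + 1·-2 = 0
  col T1: 2·0 + 1·-3 + 1·2 + 1·1 + 1·0 = 0
  col T2: 2·-2 + 1·0 + 1·4 + 1·0 + 1·0 = 0
  col T3: 2·0 + 1·1 + 1·-2 + 1·0 + 1·1 = 0
  col T4: 2·0 + 1·2 + 1·-2 + 1·0 + 1·0 = 0
  col T5: 2·0 + 1·0 + 1·1 + 1·1 + 1·-2 = 0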